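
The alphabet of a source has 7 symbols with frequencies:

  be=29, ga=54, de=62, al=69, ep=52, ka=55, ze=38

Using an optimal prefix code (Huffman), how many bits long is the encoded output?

1008

Build the Huffman tree bottom-up:
combine be(29), ze(38) → 67
combine ep(52), ga(54) → 106
combine ka(55), de(62) → 117
combine 67, al(69) → 136
combine 106, 117 → 223
combine 136, 223 → 359
Each symbol's bit-cost is frequency × depth; summing gives 1008 bits (equivalently 67 + 106 + 117 + 136 + 223 + 359).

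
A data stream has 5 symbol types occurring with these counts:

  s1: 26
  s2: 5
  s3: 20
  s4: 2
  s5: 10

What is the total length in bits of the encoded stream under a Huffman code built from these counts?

Merge the two smallest weights repeatedly:
merge s4(2) and s2(5): 7
merge 7 and s5(10): 17
merge 17 and s3(20): 37
merge s1(26) and 37: 63
The encoded length is the sum of every internal node's weight: 7 + 17 + 37 + 63 = 124 bits.

124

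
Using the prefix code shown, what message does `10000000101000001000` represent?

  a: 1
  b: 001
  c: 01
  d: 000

addccdbd

Read left to right; each codeword is recognised as soon as it completes (prefix code):
  1→a | 000→d | 000→d | 01→c | 01→c | 000→d | 001→b | 000→d
Decoded message: addccdbd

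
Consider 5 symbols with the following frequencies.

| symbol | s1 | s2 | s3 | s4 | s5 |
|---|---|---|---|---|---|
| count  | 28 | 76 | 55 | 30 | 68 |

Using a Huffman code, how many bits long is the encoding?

572

Greedily combine the two least-frequent nodes:
s1(28) + s4(30) → 58
s3(55) + 58 → 113
s5(68) + s2(76) → 144
113 + 144 → 257
Each symbol's bit-cost is frequency × depth; summing gives 572 bits (equivalently 58 + 113 + 144 + 257).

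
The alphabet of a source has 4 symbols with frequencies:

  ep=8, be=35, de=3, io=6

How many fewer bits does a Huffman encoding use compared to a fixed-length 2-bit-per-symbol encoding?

26

Fixed-length: 2 bits × 52 symbols = 104 bits.
Huffman merges:
combine de(3), io(6) → 9
combine ep(8), 9 → 17
combine 17, be(35) → 52
Huffman total = 9 + 17 + 52 = 78 bits.
Saving = 104 − 78 = 26 bits.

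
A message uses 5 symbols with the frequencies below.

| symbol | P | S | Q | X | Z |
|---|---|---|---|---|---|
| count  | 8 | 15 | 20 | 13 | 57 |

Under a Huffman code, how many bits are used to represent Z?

Build the tree from the bottom:
merge P(8) and X(13): 21
merge S(15) and Q(20): 35
merge 21 and 35: 56
merge 56 and Z(57): 113
Z sits one level below the root: a 1-bit codeword.

1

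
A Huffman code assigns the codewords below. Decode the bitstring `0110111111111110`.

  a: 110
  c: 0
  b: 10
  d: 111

Read left to right; each codeword is recognised as soon as it completes (prefix code):
  0→c | 110→a | 111→d | 111→d | 111→d | 110→a
Decoded message: caddda

caddda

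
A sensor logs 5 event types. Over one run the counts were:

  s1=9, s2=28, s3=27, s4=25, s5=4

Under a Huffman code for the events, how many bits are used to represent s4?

Repeatedly merge the two smallest:
combine s5(4), s1(9) → 13
combine 13, s4(25) → 38
combine s3(27), s2(28) → 55
combine 38, 55 → 93
s4's leaf is at depth 2, giving a 2-bit codeword.

2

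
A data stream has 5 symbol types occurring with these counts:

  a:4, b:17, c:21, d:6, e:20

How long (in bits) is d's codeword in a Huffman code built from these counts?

3

Huffman merges, smallest pair first:
a(4) + d(6) → 10
10 + b(17) → 27
e(20) + c(21) → 41
27 + 41 → 68
d sits 3 levels below the root, so its codeword is 3 bits.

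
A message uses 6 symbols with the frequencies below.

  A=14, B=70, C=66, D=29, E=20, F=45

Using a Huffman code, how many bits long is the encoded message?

Greedily combine the two least-frequent nodes:
combine A(14), E(20) → 34
combine D(29), 34 → 63
combine F(45), 63 → 108
combine C(66), B(70) → 136
combine 108, 136 → 244
Each symbol's bit-cost is frequency × depth; summing gives 585 bits (equivalently 34 + 63 + 108 + 136 + 244).

585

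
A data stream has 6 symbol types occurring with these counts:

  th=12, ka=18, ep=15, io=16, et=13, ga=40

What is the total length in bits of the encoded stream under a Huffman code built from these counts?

Greedily combine the two least-frequent nodes:
combine th(12), et(13) → 25
combine ep(15), io(16) → 31
combine ka(18), 25 → 43
combine 31, ga(40) → 71
combine 43, 71 → 114
The encoded length is the sum of every internal node's weight: 25 + 31 + 43 + 71 + 114 = 284 bits.

284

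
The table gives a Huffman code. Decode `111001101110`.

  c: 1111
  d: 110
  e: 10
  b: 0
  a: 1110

abda

Read left to right; each codeword is recognised as soon as it completes (prefix code):
  1110→a | 0→b | 110→d | 1110→a
Decoded message: abda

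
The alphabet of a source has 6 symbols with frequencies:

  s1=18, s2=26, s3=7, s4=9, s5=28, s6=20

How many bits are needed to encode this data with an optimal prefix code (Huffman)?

266

Build the Huffman tree bottom-up:
merge s3(7) and s4(9): 16
merge 16 and s1(18): 34
merge s6(20) and s2(26): 46
merge s5(28) and 34: 62
merge 46 and 62: 108
The encoded length is the sum of every internal node's weight: 16 + 34 + 46 + 62 + 108 = 266 bits.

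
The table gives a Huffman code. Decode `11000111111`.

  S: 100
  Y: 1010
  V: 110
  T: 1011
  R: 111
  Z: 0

VZZRR

Read left to right; each codeword is recognised as soon as it completes (prefix code):
  110→V | 0→Z | 0→Z | 111→R | 111→R
Decoded message: VZZRR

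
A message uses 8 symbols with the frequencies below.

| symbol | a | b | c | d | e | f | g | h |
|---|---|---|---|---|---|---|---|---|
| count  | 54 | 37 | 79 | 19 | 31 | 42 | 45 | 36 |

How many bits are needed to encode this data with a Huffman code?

1000

Greedily combine the two least-frequent nodes:
combine d(19), e(31) → 50
combine h(36), b(37) → 73
combine f(42), g(45) → 87
combine 50, a(54) → 104
combine 73, c(79) → 152
combine 87, 104 → 191
combine 152, 191 → 343
Each symbol's bit-cost is frequency × depth; summing gives 1000 bits (equivalently 50 + 73 + 87 + 104 + 152 + 191 + 343).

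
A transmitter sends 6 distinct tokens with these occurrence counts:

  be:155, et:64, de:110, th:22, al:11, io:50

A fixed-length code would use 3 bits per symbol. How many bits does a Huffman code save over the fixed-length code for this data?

Fixed-length: 3 bits × 412 symbols = 1236 bits.
Huffman merges:
al(11) + th(22) → 33
33 + io(50) → 83
et(64) + 83 → 147
de(110) + 147 → 257
be(155) + 257 → 412
Huffman total = 33 + 83 + 147 + 257 + 412 = 932 bits.
Saving = 1236 − 932 = 304 bits.

304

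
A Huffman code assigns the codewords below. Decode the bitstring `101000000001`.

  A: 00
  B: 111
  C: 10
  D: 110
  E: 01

Read left to right; each codeword is recognised as soon as it completes (prefix code):
  10→C | 10→C | 00→A | 00→A | 00→A | 01→E
Decoded message: CCAAAE

CCAAAE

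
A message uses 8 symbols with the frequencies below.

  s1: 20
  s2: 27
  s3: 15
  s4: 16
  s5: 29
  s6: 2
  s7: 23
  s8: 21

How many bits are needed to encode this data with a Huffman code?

Greedily combine the two least-frequent nodes:
combine s6(2), s3(15) → 17
combine s4(16), 17 → 33
combine s1(20), s8(21) → 41
combine s7(23), s2(27) → 50
combine s5(29), 33 → 62
combine 41, 50 → 91
combine 62, 91 → 153
The encoded length is the sum of every internal node's weight: 17 + 33 + 41 + 50 + 62 + 91 + 153 = 447 bits.

447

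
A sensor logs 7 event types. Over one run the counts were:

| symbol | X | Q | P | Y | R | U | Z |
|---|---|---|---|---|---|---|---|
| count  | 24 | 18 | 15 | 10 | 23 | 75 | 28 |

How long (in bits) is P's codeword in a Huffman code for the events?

Huffman merges, smallest pair first:
merge Y(10) and P(15): 25
merge Q(18) and R(23): 41
merge X(24) and 25: 49
merge Z(28) and 41: 69
merge 49 and 69: 118
merge U(75) and 118: 193
P's leaf is at depth 4, giving a 4-bit codeword.

4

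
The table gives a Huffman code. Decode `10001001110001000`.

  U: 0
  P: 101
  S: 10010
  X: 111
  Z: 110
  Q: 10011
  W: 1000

WQWW

Read left to right; each codeword is recognised as soon as it completes (prefix code):
  1000→W | 10011→Q | 1000→W | 1000→W
Decoded message: WQWW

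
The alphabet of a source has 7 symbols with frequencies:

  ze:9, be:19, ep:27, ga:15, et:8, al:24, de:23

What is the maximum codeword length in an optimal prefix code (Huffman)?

4

Merge the two lowest-weight nodes at each step:
combine et(8), ze(9) → 17
combine ga(15), 17 → 32
combine be(19), de(23) → 42
combine al(24), ep(27) → 51
combine 32, 42 → 74
combine 51, 74 → 125
The rarest symbols sit at the bottom; the longest codeword is 4 bits.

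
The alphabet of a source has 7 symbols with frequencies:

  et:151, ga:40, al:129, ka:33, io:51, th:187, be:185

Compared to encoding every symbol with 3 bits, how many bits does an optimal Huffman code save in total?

326

Fixed-length: 3 bits × 776 symbols = 2328 bits.
Huffman merges:
combine ka(33), ga(40) → 73
combine io(51), 73 → 124
combine 124, al(129) → 253
combine et(151), be(185) → 336
combine th(187), 253 → 440
combine 336, 440 → 776
Huffman total = 73 + 124 + 253 + 336 + 440 + 776 = 2002 bits.
Saving = 2328 − 2002 = 326 bits.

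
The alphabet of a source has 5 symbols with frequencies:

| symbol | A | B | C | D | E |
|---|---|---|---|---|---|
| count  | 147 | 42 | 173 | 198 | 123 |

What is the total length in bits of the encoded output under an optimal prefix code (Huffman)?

Merge the two smallest weights repeatedly:
B(42) + E(123) → 165
A(147) + 165 → 312
C(173) + D(198) → 371
312 + 371 → 683
The encoded length is the sum of every internal node's weight: 165 + 312 + 371 + 683 = 1531 bits.

1531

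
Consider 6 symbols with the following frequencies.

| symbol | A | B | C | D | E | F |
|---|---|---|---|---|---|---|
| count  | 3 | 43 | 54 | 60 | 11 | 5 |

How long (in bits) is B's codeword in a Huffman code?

Build the tree from the bottom:
merge A(3) and F(5): 8
merge 8 and E(11): 19
merge 19 and B(43): 62
merge C(54) and D(60): 114
merge 62 and 114: 176
B sits 2 levels below the root, so its codeword is 2 bits.

2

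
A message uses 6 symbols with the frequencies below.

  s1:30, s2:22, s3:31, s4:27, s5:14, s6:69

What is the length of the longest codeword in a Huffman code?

4

Merge the two lowest-weight nodes at each step:
merge s5(14) and s2(22): 36
merge s4(27) and s1(30): 57
merge s3(31) and 36: 67
merge 57 and 67: 124
merge s6(69) and 124: 193
The rarest symbols sit at the bottom; the longest codeword is 4 bits.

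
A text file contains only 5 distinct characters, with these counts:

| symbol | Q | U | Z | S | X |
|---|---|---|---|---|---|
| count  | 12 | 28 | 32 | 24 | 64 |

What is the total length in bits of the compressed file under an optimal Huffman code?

Build the Huffman tree bottom-up:
combine Q(12), S(24) → 36
combine U(28), Z(32) → 60
combine 36, 60 → 96
combine X(64), 96 → 160
Total encoded bits = sum of merged weights = 36 + 60 + 96 + 160 = 352.

352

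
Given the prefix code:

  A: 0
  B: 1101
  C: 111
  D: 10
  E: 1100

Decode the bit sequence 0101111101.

ADCB

Read left to right; each codeword is recognised as soon as it completes (prefix code):
  0→A | 10→D | 111→C | 1101→B
Decoded message: ADCB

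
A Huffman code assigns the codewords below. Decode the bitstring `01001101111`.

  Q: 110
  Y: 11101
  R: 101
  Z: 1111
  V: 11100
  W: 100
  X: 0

XWQZ

Read left to right; each codeword is recognised as soon as it completes (prefix code):
  0→X | 100→W | 110→Q | 1111→Z
Decoded message: XWQZ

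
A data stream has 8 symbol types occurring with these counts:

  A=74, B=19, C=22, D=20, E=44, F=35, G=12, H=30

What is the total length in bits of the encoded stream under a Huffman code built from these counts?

723

Build the Huffman tree bottom-up:
G(12) + B(19) → 31
D(20) + C(22) → 42
H(30) + 31 → 61
F(35) + 42 → 77
E(44) + 61 → 105
A(74) + 77 → 151
105 + 151 → 256
Each symbol's bit-cost is frequency × depth; summing gives 723 bits (equivalently 31 + 42 + 61 + 77 + 105 + 151 + 256).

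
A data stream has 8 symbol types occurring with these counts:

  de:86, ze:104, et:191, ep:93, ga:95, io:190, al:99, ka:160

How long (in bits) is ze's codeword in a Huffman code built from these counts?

Huffman merges, smallest pair first:
combine de(86), ep(93) → 179
combine ga(95), al(99) → 194
combine ze(104), ka(160) → 264
combine 179, io(190) → 369
combine et(191), 194 → 385
combine 264, 369 → 633
combine 385, 633 → 1018
ze sits 3 levels below the root, so its codeword is 3 bits.

3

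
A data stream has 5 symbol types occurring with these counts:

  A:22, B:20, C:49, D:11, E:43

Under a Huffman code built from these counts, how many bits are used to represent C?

2

Repeatedly merge the two smallest:
D(11) + B(20) → 31
A(22) + 31 → 53
E(43) + C(49) → 92
53 + 92 → 145
C's leaf is at depth 2, giving a 2-bit codeword.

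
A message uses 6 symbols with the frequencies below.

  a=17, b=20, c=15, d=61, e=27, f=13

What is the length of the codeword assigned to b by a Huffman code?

3

Huffman merges, smallest pair first:
merge f(13) and c(15): 28
merge a(17) and b(20): 37
merge e(27) and 28: 55
merge 37 and 55: 92
merge d(61) and 92: 153
b sits 3 levels below the root, so its codeword is 3 bits.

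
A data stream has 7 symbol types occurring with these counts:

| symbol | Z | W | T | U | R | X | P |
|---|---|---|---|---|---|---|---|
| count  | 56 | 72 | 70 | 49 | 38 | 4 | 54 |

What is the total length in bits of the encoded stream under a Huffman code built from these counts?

Build the Huffman tree bottom-up:
combine X(4), R(38) → 42
combine 42, U(49) → 91
combine P(54), Z(56) → 110
combine T(70), W(72) → 142
combine 91, 110 → 201
combine 142, 201 → 343
Each symbol's bit-cost is frequency × depth; summing gives 929 bits (equivalently 42 + 91 + 110 + 142 + 201 + 343).

929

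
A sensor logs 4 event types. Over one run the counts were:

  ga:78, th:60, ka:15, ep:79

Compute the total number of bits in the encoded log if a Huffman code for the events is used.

Merge the two smallest weights repeatedly:
merge ka(15) and th(60): 75
merge 75 and ga(78): 153
merge ep(79) and 153: 232
Each symbol's bit-cost is frequency × depth; summing gives 460 bits (equivalently 75 + 153 + 232).

460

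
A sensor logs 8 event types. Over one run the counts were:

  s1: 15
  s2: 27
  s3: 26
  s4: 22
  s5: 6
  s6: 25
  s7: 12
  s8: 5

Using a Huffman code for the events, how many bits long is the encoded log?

Build the Huffman tree bottom-up:
merge s8(5) and s5(6): 11
merge 11 and s7(12): 23
merge s1(15) and s4(22): 37
merge 23 and s6(25): 48
merge s3(26) and s2(27): 53
merge 37 and 48: 85
merge 53 and 85: 138
The encoded length is the sum of every internal node's weight: 11 + 23 + 37 + 48 + 53 + 85 + 138 = 395 bits.

395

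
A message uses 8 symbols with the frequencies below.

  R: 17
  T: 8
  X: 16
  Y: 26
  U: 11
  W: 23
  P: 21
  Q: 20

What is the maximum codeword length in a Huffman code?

Merge the two lowest-weight nodes at each step:
combine T(8), U(11) → 19
combine X(16), R(17) → 33
combine 19, Q(20) → 39
combine P(21), W(23) → 44
combine Y(26), 33 → 59
combine 39, 44 → 83
combine 59, 83 → 142
Maximum depth reached is 4.

4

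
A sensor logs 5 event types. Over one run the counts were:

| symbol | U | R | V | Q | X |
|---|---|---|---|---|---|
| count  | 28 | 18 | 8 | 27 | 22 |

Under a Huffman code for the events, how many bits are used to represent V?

3

Huffman merges, smallest pair first:
combine V(8), R(18) → 26
combine X(22), 26 → 48
combine Q(27), U(28) → 55
combine 48, 55 → 103
V's leaf is at depth 3, giving a 3-bit codeword.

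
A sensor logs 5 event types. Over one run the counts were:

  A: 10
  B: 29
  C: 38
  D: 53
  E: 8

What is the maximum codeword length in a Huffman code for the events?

Merge the two lowest-weight nodes at each step:
E(8) + A(10) → 18
18 + B(29) → 47
C(38) + 47 → 85
D(53) + 85 → 138
The first pair merged (E, A) ends up deepest, at depth 4.

4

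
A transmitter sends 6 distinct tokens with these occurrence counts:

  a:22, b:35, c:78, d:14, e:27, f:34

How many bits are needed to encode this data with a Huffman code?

Merge the two smallest weights repeatedly:
combine d(14), a(22) → 36
combine e(27), f(34) → 61
combine b(35), 36 → 71
combine 61, 71 → 132
combine c(78), 132 → 210
Each symbol's bit-cost is frequency × depth; summing gives 510 bits (equivalently 36 + 61 + 71 + 132 + 210).

510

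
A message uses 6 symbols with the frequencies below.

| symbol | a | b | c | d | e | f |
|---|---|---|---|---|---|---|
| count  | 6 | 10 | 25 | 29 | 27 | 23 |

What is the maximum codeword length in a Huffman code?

Merge the two lowest-weight nodes at each step:
a(6) + b(10) → 16
16 + f(23) → 39
c(25) + e(27) → 52
d(29) + 39 → 68
52 + 68 → 120
The rarest symbols sit at the bottom; the longest codeword is 4 bits.

4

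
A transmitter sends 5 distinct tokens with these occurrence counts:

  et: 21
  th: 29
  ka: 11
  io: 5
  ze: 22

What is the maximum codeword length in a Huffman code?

3

Merge the two lowest-weight nodes at each step:
io(5) + ka(11) → 16
16 + et(21) → 37
ze(22) + th(29) → 51
37 + 51 → 88
Maximum depth reached is 3.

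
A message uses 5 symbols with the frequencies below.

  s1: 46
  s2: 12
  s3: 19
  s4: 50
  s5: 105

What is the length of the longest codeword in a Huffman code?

4

Merge the two lowest-weight nodes at each step:
merge s2(12) and s3(19): 31
merge 31 and s1(46): 77
merge s4(50) and 77: 127
merge s5(105) and 127: 232
The first pair merged (s2, s3) ends up deepest, at depth 4.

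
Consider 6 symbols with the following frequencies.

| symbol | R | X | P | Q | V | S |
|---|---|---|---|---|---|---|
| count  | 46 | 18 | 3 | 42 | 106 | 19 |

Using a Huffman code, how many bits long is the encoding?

505

Build the Huffman tree bottom-up:
merge P(3) and X(18): 21
merge S(19) and 21: 40
merge 40 and Q(42): 82
merge R(46) and 82: 128
merge V(106) and 128: 234
Each symbol's bit-cost is frequency × depth; summing gives 505 bits (equivalently 21 + 40 + 82 + 128 + 234).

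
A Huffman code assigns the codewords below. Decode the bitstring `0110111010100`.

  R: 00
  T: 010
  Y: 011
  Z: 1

Read left to right; each codeword is recognised as soon as it completes (prefix code):
  011→Y | 011→Y | 1→Z | 010→T | 1→Z | 00→R
Decoded message: YYZTZR

YYZTZR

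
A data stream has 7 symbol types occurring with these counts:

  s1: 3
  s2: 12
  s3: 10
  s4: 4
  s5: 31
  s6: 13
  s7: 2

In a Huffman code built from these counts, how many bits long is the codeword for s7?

5

Huffman merges, smallest pair first:
s7(2) + s1(3) → 5
s4(4) + 5 → 9
9 + s3(10) → 19
s2(12) + s6(13) → 25
19 + 25 → 44
s5(31) + 44 → 75
The subtree containing s7 is merged 5 times, so code length = 5.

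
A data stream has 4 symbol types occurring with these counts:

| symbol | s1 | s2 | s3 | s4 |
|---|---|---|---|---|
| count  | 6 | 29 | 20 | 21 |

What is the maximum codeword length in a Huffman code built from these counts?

Merge the two lowest-weight nodes at each step:
s1(6) + s3(20) → 26
s4(21) + 26 → 47
s2(29) + 47 → 76
Maximum depth reached is 3.

3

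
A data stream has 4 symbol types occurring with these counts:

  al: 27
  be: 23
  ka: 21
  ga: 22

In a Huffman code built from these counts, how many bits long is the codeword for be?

Build the tree from the bottom:
merge ka(21) and ga(22): 43
merge be(23) and al(27): 50
merge 43 and 50: 93
The subtree containing be is merged 2 times, so code length = 2.

2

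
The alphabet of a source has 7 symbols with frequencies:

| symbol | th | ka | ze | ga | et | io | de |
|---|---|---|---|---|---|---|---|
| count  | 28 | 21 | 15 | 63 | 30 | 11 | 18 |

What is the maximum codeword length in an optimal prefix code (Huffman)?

4

Merge the two lowest-weight nodes at each step:
combine io(11), ze(15) → 26
combine de(18), ka(21) → 39
combine 26, th(28) → 54
combine et(30), 39 → 69
combine 54, ga(63) → 117
combine 69, 117 → 186
Maximum depth reached is 4.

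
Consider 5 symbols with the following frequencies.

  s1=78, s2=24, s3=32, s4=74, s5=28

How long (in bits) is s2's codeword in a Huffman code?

3

Build the tree from the bottom:
s2(24) + s5(28) → 52
s3(32) + 52 → 84
s4(74) + s1(78) → 152
84 + 152 → 236
s2's leaf is at depth 3, giving a 3-bit codeword.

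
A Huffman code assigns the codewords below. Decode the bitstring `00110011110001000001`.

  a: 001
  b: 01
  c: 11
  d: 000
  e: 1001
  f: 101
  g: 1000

aecgga

Read left to right; each codeword is recognised as soon as it completes (prefix code):
  001→a | 1001→e | 11→c | 1000→g | 1000→g | 001→a
Decoded message: aecgga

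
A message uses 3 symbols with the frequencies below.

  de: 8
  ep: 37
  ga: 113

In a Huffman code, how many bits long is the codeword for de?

Build the tree from the bottom:
de(8) + ep(37) → 45
45 + ga(113) → 158
de's leaf is at depth 2, giving a 2-bit codeword.

2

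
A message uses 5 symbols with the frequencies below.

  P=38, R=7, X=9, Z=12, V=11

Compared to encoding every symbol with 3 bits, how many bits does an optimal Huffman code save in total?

76

Fixed-length: 3 bits × 77 symbols = 231 bits.
Huffman merges:
R(7) + X(9) → 16
V(11) + Z(12) → 23
16 + 23 → 39
P(38) + 39 → 77
Huffman total = 16 + 23 + 39 + 77 = 155 bits.
Saving = 231 − 155 = 76 bits.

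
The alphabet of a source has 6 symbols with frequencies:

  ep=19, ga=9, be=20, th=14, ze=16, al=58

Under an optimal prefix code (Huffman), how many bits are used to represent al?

1

Repeatedly merge the two smallest:
ga(9) + th(14) → 23
ze(16) + ep(19) → 35
be(20) + 23 → 43
35 + 43 → 78
al(58) + 78 → 136
al sits one level below the root: a 1-bit codeword.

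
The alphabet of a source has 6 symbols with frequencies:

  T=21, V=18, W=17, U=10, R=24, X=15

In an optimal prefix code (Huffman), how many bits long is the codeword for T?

Repeatedly merge the two smallest:
U(10) + X(15) → 25
W(17) + V(18) → 35
T(21) + R(24) → 45
25 + 35 → 60
45 + 60 → 105
The subtree containing T is merged 2 times, so code length = 2.

2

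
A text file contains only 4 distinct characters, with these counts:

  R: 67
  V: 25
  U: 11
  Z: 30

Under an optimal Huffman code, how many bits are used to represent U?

3

Build the tree from the bottom:
combine U(11), V(25) → 36
combine Z(30), 36 → 66
combine 66, R(67) → 133
The subtree containing U is merged 3 times, so code length = 3.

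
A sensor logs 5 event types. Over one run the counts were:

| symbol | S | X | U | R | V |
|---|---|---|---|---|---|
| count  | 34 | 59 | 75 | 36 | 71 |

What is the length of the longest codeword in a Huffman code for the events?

Merge the two lowest-weight nodes at each step:
merge S(34) and R(36): 70
merge X(59) and 70: 129
merge V(71) and U(75): 146
merge 129 and 146: 275
Maximum depth reached is 3.

3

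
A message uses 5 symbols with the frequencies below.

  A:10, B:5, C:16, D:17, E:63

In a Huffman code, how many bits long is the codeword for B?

4

Huffman merges, smallest pair first:
combine B(5), A(10) → 15
combine 15, C(16) → 31
combine D(17), 31 → 48
combine 48, E(63) → 111
B's leaf is at depth 4, giving a 4-bit codeword.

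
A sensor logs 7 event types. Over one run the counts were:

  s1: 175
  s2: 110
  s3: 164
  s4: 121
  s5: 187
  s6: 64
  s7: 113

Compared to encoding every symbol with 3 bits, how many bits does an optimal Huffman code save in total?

Fixed-length: 3 bits × 934 symbols = 2802 bits.
Huffman merges:
combine s6(64), s2(110) → 174
combine s7(113), s4(121) → 234
combine s3(164), 174 → 338
combine s1(175), s5(187) → 362
combine 234, 338 → 572
combine 362, 572 → 934
Huffman total = 174 + 234 + 338 + 362 + 572 + 934 = 2614 bits.
Saving = 2802 − 2614 = 188 bits.

188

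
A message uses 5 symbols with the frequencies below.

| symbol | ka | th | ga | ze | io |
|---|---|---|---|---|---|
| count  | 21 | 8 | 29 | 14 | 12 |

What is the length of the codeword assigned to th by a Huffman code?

3

Huffman merges, smallest pair first:
combine th(8), io(12) → 20
combine ze(14), 20 → 34
combine ka(21), ga(29) → 50
combine 34, 50 → 84
The subtree containing th is merged 3 times, so code length = 3.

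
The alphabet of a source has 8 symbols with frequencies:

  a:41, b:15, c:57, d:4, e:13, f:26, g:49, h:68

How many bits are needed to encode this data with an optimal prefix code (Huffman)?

Build the Huffman tree bottom-up:
merge d(4) and e(13): 17
merge b(15) and 17: 32
merge f(26) and 32: 58
merge a(41) and g(49): 90
merge c(57) and 58: 115
merge h(68) and 90: 158
merge 115 and 158: 273
The encoded length is the sum of every internal node's weight: 17 + 32 + 58 + 90 + 115 + 158 + 273 = 743 bits.

743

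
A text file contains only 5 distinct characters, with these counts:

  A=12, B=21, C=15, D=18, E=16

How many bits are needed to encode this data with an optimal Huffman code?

191

Merge the two smallest weights repeatedly:
A(12) + C(15) → 27
E(16) + D(18) → 34
B(21) + 27 → 48
34 + 48 → 82
Each symbol's bit-cost is frequency × depth; summing gives 191 bits (equivalently 27 + 34 + 48 + 82).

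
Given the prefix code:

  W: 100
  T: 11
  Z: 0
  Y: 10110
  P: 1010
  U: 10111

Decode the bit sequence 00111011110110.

ZZTUY

Read left to right; each codeword is recognised as soon as it completes (prefix code):
  0→Z | 0→Z | 11→T | 10111→U | 10110→Y
Decoded message: ZZTUY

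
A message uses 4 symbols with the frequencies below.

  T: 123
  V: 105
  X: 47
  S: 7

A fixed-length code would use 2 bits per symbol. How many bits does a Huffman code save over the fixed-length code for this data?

69

Fixed-length: 2 bits × 282 symbols = 564 bits.
Huffman merges:
S(7) + X(47) → 54
54 + V(105) → 159
T(123) + 159 → 282
Huffman total = 54 + 159 + 282 = 495 bits.
Saving = 564 − 495 = 69 bits.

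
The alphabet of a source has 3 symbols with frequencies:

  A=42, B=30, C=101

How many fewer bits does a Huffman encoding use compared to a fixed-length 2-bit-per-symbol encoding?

Fixed-length: 2 bits × 173 symbols = 346 bits.
Huffman merges:
combine B(30), A(42) → 72
combine 72, C(101) → 173
Huffman total = 72 + 173 = 245 bits.
Saving = 346 − 245 = 101 bits.

101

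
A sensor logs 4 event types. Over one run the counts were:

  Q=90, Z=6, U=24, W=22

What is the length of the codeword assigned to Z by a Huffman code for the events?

3

Repeatedly merge the two smallest:
combine Z(6), W(22) → 28
combine U(24), 28 → 52
combine 52, Q(90) → 142
Z's leaf is at depth 3, giving a 3-bit codeword.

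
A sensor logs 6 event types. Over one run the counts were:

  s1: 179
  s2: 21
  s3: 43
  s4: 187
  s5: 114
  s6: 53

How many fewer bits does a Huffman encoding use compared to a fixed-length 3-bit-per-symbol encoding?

416

Fixed-length: 3 bits × 597 symbols = 1791 bits.
Huffman merges:
combine s2(21), s3(43) → 64
combine s6(53), 64 → 117
combine s5(114), 117 → 231
combine s1(179), s4(187) → 366
combine 231, 366 → 597
Huffman total = 64 + 117 + 231 + 366 + 597 = 1375 bits.
Saving = 1791 − 1375 = 416 bits.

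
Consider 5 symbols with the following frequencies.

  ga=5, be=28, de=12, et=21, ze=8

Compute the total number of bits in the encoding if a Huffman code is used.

Merge the two smallest weights repeatedly:
merge ga(5) and ze(8): 13
merge de(12) and 13: 25
merge et(21) and 25: 46
merge be(28) and 46: 74
Each symbol's bit-cost is frequency × depth; summing gives 158 bits (equivalently 13 + 25 + 46 + 74).

158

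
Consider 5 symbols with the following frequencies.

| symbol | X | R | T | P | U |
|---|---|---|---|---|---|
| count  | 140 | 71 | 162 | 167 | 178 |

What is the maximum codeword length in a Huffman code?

3

Merge the two lowest-weight nodes at each step:
combine R(71), X(140) → 211
combine T(162), P(167) → 329
combine U(178), 211 → 389
combine 329, 389 → 718
Maximum depth reached is 3.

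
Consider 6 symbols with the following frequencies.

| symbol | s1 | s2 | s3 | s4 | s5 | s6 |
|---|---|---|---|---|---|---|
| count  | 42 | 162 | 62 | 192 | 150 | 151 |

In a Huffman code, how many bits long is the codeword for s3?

Build the tree from the bottom:
s1(42) + s3(62) → 104
104 + s5(150) → 254
s6(151) + s2(162) → 313
s4(192) + 254 → 446
313 + 446 → 759
The subtree containing s3 is merged 4 times, so code length = 4.

4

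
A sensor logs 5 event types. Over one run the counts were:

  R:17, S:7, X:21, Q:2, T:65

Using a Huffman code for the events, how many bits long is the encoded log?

Merge the two smallest weights repeatedly:
combine Q(2), S(7) → 9
combine 9, R(17) → 26
combine X(21), 26 → 47
combine 47, T(65) → 112
The encoded length is the sum of every internal node's weight: 9 + 26 + 47 + 112 = 194 bits.

194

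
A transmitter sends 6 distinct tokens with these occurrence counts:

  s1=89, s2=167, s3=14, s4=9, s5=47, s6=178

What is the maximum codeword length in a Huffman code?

5

Merge the two lowest-weight nodes at each step:
combine s4(9), s3(14) → 23
combine 23, s5(47) → 70
combine 70, s1(89) → 159
combine 159, s2(167) → 326
combine s6(178), 326 → 504
The first pair merged (s4, s3) ends up deepest, at depth 5.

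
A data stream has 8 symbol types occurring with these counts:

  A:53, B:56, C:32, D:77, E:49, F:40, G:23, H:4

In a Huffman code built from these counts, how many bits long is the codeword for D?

Huffman merges, smallest pair first:
H(4) + G(23) → 27
27 + C(32) → 59
F(40) + E(49) → 89
A(53) + B(56) → 109
59 + D(77) → 136
89 + 109 → 198
136 + 198 → 334
D's leaf is at depth 2, giving a 2-bit codeword.

2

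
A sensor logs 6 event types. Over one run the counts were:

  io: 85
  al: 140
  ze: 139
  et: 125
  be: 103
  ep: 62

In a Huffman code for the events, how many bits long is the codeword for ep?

3

Huffman merges, smallest pair first:
combine ep(62), io(85) → 147
combine be(103), et(125) → 228
combine ze(139), al(140) → 279
combine 147, 228 → 375
combine 279, 375 → 654
ep's leaf is at depth 3, giving a 3-bit codeword.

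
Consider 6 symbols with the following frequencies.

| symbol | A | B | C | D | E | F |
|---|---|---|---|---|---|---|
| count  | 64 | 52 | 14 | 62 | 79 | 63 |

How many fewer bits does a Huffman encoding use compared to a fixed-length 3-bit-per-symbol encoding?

Fixed-length: 3 bits × 334 symbols = 1002 bits.
Huffman merges:
C(14) + B(52) → 66
D(62) + F(63) → 125
A(64) + 66 → 130
E(79) + 125 → 204
130 + 204 → 334
Huffman total = 66 + 125 + 130 + 204 + 334 = 859 bits.
Saving = 1002 − 859 = 143 bits.

143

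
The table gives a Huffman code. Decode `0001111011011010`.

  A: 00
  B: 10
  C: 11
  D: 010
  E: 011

Read left to right; each codeword is recognised as soon as it completes (prefix code):
  00→A | 011→E | 11→C | 011→E | 011→E | 010→D
Decoded message: AECEED

AECEED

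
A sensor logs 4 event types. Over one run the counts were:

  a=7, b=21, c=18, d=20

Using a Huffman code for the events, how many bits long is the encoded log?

132

Greedily combine the two least-frequent nodes:
merge a(7) and c(18): 25
merge d(20) and b(21): 41
merge 25 and 41: 66
Each symbol's bit-cost is frequency × depth; summing gives 132 bits (equivalently 25 + 41 + 66).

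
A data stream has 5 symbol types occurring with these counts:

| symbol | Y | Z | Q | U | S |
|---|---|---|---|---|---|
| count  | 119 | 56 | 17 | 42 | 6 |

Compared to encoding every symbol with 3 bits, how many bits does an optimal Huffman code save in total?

271

Fixed-length: 3 bits × 240 symbols = 720 bits.
Huffman merges:
merge S(6) and Q(17): 23
merge 23 and U(42): 65
merge Z(56) and 65: 121
merge Y(119) and 121: 240
Huffman total = 23 + 65 + 121 + 240 = 449 bits.
Saving = 720 − 449 = 271 bits.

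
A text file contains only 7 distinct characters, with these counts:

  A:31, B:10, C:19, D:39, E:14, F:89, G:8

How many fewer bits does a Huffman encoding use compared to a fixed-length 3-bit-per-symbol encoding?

128

Fixed-length: 3 bits × 210 symbols = 630 bits.
Huffman merges:
G(8) + B(10) → 18
E(14) + 18 → 32
C(19) + A(31) → 50
32 + D(39) → 71
50 + 71 → 121
F(89) + 121 → 210
Huffman total = 18 + 32 + 50 + 71 + 121 + 210 = 502 bits.
Saving = 630 − 502 = 128 bits.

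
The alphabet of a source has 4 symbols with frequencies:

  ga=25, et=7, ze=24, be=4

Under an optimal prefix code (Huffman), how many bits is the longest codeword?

3

Merge the two lowest-weight nodes at each step:
merge be(4) and et(7): 11
merge 11 and ze(24): 35
merge ga(25) and 35: 60
The rarest symbols sit at the bottom; the longest codeword is 3 bits.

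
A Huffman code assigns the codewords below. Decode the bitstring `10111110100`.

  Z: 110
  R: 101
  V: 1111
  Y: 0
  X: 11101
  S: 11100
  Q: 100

Read left to right; each codeword is recognised as soon as it completes (prefix code):
  101→R | 1111→V | 0→Y | 100→Q
Decoded message: RVYQ

RVYQ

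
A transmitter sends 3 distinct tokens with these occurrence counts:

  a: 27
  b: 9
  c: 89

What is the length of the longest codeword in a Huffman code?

2

Merge the two lowest-weight nodes at each step:
merge b(9) and a(27): 36
merge 36 and c(89): 125
Maximum depth reached is 2.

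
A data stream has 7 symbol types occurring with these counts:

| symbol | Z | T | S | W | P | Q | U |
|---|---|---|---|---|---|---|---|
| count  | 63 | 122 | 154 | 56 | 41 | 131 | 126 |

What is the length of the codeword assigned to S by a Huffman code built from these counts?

Build the tree from the bottom:
merge P(41) and W(56): 97
merge Z(63) and 97: 160
merge T(122) and U(126): 248
merge Q(131) and S(154): 285
merge 160 and 248: 408
merge 285 and 408: 693
S's leaf is at depth 2, giving a 2-bit codeword.

2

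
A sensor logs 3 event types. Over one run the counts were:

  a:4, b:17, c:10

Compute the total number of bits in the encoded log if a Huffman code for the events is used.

45

Greedily combine the two least-frequent nodes:
a(4) + c(10) → 14
14 + b(17) → 31
Each symbol's bit-cost is frequency × depth; summing gives 45 bits (equivalently 14 + 31).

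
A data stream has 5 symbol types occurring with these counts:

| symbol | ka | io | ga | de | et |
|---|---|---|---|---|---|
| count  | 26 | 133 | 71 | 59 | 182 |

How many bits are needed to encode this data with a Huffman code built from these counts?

1001

Merge the two smallest weights repeatedly:
merge ka(26) and de(59): 85
merge ga(71) and 85: 156
merge io(133) and 156: 289
merge et(182) and 289: 471
Total encoded bits = sum of merged weights = 85 + 156 + 289 + 471 = 1001.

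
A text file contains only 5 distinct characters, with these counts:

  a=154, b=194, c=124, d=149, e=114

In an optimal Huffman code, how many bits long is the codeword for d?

2

Repeatedly merge the two smallest:
merge e(114) and c(124): 238
merge d(149) and a(154): 303
merge b(194) and 238: 432
merge 303 and 432: 735
The subtree containing d is merged 2 times, so code length = 2.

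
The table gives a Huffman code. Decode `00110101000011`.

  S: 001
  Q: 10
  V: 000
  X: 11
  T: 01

SQQQVX

Read left to right; each codeword is recognised as soon as it completes (prefix code):
  001→S | 10→Q | 10→Q | 10→Q | 000→V | 11→X
Decoded message: SQQQVX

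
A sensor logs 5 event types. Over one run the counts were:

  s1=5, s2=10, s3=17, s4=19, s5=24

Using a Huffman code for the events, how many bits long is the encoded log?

165

Greedily combine the two least-frequent nodes:
merge s1(5) and s2(10): 15
merge 15 and s3(17): 32
merge s4(19) and s5(24): 43
merge 32 and 43: 75
Total encoded bits = sum of merged weights = 15 + 32 + 43 + 75 = 165.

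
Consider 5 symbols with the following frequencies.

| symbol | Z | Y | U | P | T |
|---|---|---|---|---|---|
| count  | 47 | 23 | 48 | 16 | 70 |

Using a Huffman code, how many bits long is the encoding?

Merge the two smallest weights repeatedly:
combine P(16), Y(23) → 39
combine 39, Z(47) → 86
combine U(48), T(70) → 118
combine 86, 118 → 204
Each symbol's bit-cost is frequency × depth; summing gives 447 bits (equivalently 39 + 86 + 118 + 204).

447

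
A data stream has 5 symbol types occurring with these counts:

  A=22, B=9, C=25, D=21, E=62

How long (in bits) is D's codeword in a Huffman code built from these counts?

3

Huffman merges, smallest pair first:
B(9) + D(21) → 30
A(22) + C(25) → 47
30 + 47 → 77
E(62) + 77 → 139
D's leaf is at depth 3, giving a 3-bit codeword.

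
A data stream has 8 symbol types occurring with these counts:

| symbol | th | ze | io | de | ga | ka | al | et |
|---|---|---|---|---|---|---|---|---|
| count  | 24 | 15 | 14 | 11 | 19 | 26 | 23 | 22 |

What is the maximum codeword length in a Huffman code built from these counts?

4

Merge the two lowest-weight nodes at each step:
combine de(11), io(14) → 25
combine ze(15), ga(19) → 34
combine et(22), al(23) → 45
combine th(24), 25 → 49
combine ka(26), 34 → 60
combine 45, 49 → 94
combine 60, 94 → 154
Maximum depth reached is 4.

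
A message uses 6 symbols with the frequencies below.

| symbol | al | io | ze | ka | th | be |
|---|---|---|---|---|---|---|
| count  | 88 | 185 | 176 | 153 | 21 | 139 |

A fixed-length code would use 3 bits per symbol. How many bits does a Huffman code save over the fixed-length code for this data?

405

Fixed-length: 3 bits × 762 symbols = 2286 bits.
Huffman merges:
th(21) + al(88) → 109
109 + be(139) → 248
ka(153) + ze(176) → 329
io(185) + 248 → 433
329 + 433 → 762
Huffman total = 109 + 248 + 329 + 433 + 762 = 1881 bits.
Saving = 2286 − 1881 = 405 bits.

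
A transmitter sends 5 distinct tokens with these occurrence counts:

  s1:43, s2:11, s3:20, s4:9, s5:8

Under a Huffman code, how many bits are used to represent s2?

3

Huffman merges, smallest pair first:
merge s5(8) and s4(9): 17
merge s2(11) and 17: 28
merge s3(20) and 28: 48
merge s1(43) and 48: 91
s2's leaf is at depth 3, giving a 3-bit codeword.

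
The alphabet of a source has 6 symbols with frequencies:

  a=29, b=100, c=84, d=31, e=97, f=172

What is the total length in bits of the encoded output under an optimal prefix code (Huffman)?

1230

Merge the two smallest weights repeatedly:
a(29) + d(31) → 60
60 + c(84) → 144
e(97) + b(100) → 197
144 + f(172) → 316
197 + 316 → 513
The encoded length is the sum of every internal node's weight: 60 + 144 + 197 + 316 + 513 = 1230 bits.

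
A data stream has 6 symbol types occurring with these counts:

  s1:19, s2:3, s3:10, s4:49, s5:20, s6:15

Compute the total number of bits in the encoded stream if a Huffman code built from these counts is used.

Merge the two smallest weights repeatedly:
merge s2(3) and s3(10): 13
merge 13 and s6(15): 28
merge s1(19) and s5(20): 39
merge 28 and 39: 67
merge s4(49) and 67: 116
The encoded length is the sum of every internal node's weight: 13 + 28 + 39 + 67 + 116 = 263 bits.

263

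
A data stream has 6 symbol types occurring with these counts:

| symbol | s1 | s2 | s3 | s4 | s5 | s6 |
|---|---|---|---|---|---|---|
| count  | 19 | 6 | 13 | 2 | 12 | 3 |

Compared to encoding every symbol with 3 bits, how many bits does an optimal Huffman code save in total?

Fixed-length: 3 bits × 55 symbols = 165 bits.
Huffman merges:
combine s4(2), s6(3) → 5
combine 5, s2(6) → 11
combine 11, s5(12) → 23
combine s3(13), s1(19) → 32
combine 23, 32 → 55
Huffman total = 5 + 11 + 23 + 32 + 55 = 126 bits.
Saving = 165 − 126 = 39 bits.

39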